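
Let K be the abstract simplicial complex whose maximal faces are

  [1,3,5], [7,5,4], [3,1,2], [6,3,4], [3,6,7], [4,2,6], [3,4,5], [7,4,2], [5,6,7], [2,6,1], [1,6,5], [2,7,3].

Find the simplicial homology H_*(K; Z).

Order the vertices as 1 < 2 < 3 < 4 < 5 < 6 < 7. Listing each simplex with vertices in this order, K has dimension 2 with simplices:

  0-simplices (7): [1], [2], [3], [4], [5], [6], [7]
  1-simplices (18): [1,2], [1,3], [1,5], [1,6], [2,3], [2,4], [2,6], [2,7], [3,4], [3,5], [3,6], [3,7], [4,5], [4,6], [4,7], [5,6], [5,7], [6,7]
  2-simplices (12): [1,2,3], [1,2,6], [1,3,5], [1,5,6], [2,3,7], [2,4,6], [2,4,7], [3,4,5], [3,4,6], [3,6,7], [4,5,7], [5,6,7]

giving chain groups C_0 ≅ Z^7, C_1 ≅ Z^18, C_2 ≅ Z^12.

The boundary map ∂_1: C_1 → C_0 maps an edge to its endpoints' difference, ∂[p,q] = q − p.
This gives a 7×18 integer matrix of rank 6; reducing to Smith normal form yields diagonal entries (1,1,1,1,1,1).

∂_2: C_2 → C_1 acts by ∂[p,q,r] = [q,r] − [p,r] + [p,q]. For instance
  ∂[2,4,6] = [4,6] − [2,6] + [2,4],
  ∂[2,4,7] = [4,7] − [2,7] + [2,4].
The 18×12 boundary matrix has rank 12 and Smith normal form diag(1,1,1,1,1,1,1,1,1,1,1,2).

Now H_k = ker ∂_k / im ∂_{k+1}, so:

  H_0: rank C_0 − rank ∂_1 = 7 − 6 = 1, and the invariant factors of ∂_1 are all 1, so H_0 ≅ Z.
  H_1: rank ker ∂_1 − rank ∂_2 = (18 − 6) − 12 = 0, and ∂_2 has invariant factor 2 > 1, so H_1 ≅ Z/2Z.
  H_2: rank ker ∂_2 − rank ∂_3 = (12 − 12) − 0 = 0, and there is no ∂_3, so H_2 ≅ 0.

(K is a triangulation of the real projective plane RP^2.)

H_0 = Z,  H_1 = Z/2Z,  H_2 = 0.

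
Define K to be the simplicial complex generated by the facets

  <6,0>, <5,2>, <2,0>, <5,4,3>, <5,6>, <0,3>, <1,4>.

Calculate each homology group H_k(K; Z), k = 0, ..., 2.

K has 7 vertices, 9 edges, 1 triangle.
rank ∂_0 = 0, rank ∂_1 = 6 ⇒ b_0 = 7 − 0 − 6 = 1; all invariant factors of ∂_1 are 1 so no torsion. So H_0 ≅ Z.
rank ∂_1 = 6, rank ∂_2 = 1 ⇒ b_1 = 9 − 6 − 1 = 2; all invariant factors of ∂_2 are 1 so no torsion. So H_1 ≅ Z^2.
rank ∂_2 = 1, rank ∂_3 = 0 ⇒ b_2 = 1 − 1 − 0 = 0. So H_2 ≅ 0.

H_0 = Z,  H_1 = Z^2,  H_2 = 0.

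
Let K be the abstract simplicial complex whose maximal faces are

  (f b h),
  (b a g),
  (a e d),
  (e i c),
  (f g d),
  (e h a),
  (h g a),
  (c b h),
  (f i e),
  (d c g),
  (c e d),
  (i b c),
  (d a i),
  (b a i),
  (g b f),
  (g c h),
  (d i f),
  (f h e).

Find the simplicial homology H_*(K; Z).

H_0 = Z,  H_1 = Z × Z/2,  H_2 = 0.

Take the total order a < b < c < d < e < f < g < h < i on the vertex set. Then K (dimension 2) consists of the simplices:

  0-simplices (9): a, b, c, d, e, f, g, h, i
  1-simplices (27): ab, ad, ae, ag, ah, ai, bc, bf, bg, bh, bi, cd, ce, cg, ch, ci, de, df, dg, di, ef, eh, ei, fg, fh, fi, gh
  2-simplices (18): abg, abi, ade, adi, aeh, agh, bch, bci, bfg, bfh, cde, cdg, cei, cgh, dfg, dfi, efh, efi

Hence C_0 ≅ Z^9, C_1 ≅ Z^27, C_2 ≅ Z^18.

The boundary map ∂_1: C_1 → C_0 is given by ∂[p,q] = [q] − [p].
As a 9×27 matrix over Z this has rank 8, with invariant factors (1,1,1,1,1,1,1,1).

The boundary map ∂_2: C_2 → C_1 sends each 2-simplex [p,q,r] to [q,r] − [p,r] + [p,q]. For instance
  ∂abg = bg − ag + ab,
  ∂efh = fh − eh + ef.
The resulting 27×18 matrix has rank 18, and its Smith normal form has invariant factors (1,1,1,1,1,1,1,1,1,1,1,1,1,1,1,1,1,2).

From H_k ≅ ker(∂_k) / im(∂_{k+1}) we obtain:

  H_0: rank C_0 − rank ∂_1 = 9 − 8 = 1, and the invariant factors of ∂_1 are all 1, so H_0 = Z.
  H_1: rank ker ∂_1 − rank ∂_2 = (27 − 8) − 18 = 1, and ∂_2 has invariant factor 2 > 1, so H_1 = Z × Z/2.
  H_2: rank ker ∂_2 − rank ∂_3 = (18 − 18) − 0 = 0, and there is no ∂_3, so H_2 = 0.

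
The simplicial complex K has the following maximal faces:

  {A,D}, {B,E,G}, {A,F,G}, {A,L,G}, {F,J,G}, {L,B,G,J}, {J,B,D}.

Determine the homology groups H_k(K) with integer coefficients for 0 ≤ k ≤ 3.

H_0 = Z,  H_1 = Z,  H_2 = 0,  H_3 = 0.

Order the vertices as A < B < D < E < F < G < J < L. Listing each simplex with vertices in this order, K has dimension 3 with simplices:

  0-simplices (8): A, B, D, E, F, G, J, L
  1-simplices (16): AD, AF, AG, AL, BD, BE, BG, BJ, BL, DJ, EG, FG, FJ, GJ, GL, JL
  2-simplices (9): AFG, AGL, BDJ, BEG, BGJ, BGL, BJL, FGJ, GJL
  3-simplices (1): BGJL

giving chain groups C_0 ≅ Z^8, C_1 ≅ Z^16, C_2 ≅ Z^9, C_3 ≅ Z^1.

∂_1: C_1 → C_0 is given by ∂[p,q] = [q] − [p].
The resulting 8×16 matrix has rank 7, and its Smith normal form has invariant factors (1,1,1,1,1,1,1).

The boundary map ∂_2: C_2 → C_1 sends each 2-simplex [p,q,r] to [q,r] − [p,r] + [p,q]. For instance
  ∂BJL = JL − BL + BJ,
  ∂FGJ = GJ − FJ + FG.
The 16×9 boundary matrix has rank 8 and Smith normal form diag(1,1,1,1,1,1,1,1).

The boundary map ∂_3: C_3 → C_2 sends each 3-simplex σ to the alternating sum Σ_i (−1)^i (σ with its i-th vertex removed). For instance
  ∂BGJL = GJL − BJL + BGL − BGJ.
As a 9×1 matrix over Z this has rank 1, with invariant factors (1).

Now H_k = ker ∂_k / im ∂_{k+1}, so:

  H_0: rank C_0 − rank ∂_1 = 8 − 7 = 1, and the invariant factors of ∂_1 are all 1, so H_0 = Z.
  H_1: rank ker ∂_1 − rank ∂_2 = (16 − 7) − 8 = 1, and the invariant factors of ∂_2 are all 1, so H_1 = Z.
  H_2: rank ker ∂_2 − rank ∂_3 = (9 − 8) − 1 = 0, and the invariant factors of ∂_3 are all 1, so H_2 = 0.
  H_3: rank ker ∂_3 − rank ∂_4 = (1 − 1) − 0 = 0, and there is no ∂_4, so H_3 = 0.

As a check, the Euler characteristic is 8 − 16 + 9 − 1 = 0, which agrees with 1 − 1 + 0 − 0 = 0.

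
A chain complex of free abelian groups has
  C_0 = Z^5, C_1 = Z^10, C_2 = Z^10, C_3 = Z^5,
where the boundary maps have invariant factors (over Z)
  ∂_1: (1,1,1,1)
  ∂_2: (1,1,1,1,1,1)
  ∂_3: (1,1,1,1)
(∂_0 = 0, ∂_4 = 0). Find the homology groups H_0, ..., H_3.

H_0: b_0 = 5 − 0 − 4 = 1; torsion from ∂_1 factors > 1: none. So H_0 ≅ Z.
H_1: b_1 = 10 − 4 − 6 = 0; torsion from ∂_2 factors > 1: none. So H_1 ≅ 0.
H_2: b_2 = 10 − 6 − 4 = 0; torsion from ∂_3 factors > 1: none. So H_2 ≅ 0.
H_3: b_3 = 5 − 4 − 0 = 1; torsion from ∂_4 factors > 1: none. So H_3 ≅ Z.

H_0 ≅ Z,  H_1 = 0,  H_2 = 0,  H_3 ≅ Z.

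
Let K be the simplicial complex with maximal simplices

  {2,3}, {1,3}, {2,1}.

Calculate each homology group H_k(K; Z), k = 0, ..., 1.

H_0 ≅ Z,  H_1 ≅ Z.

We work with the vertex ordering 1 < 2 < 3. The simplices of K, each written with vertices in increasing order, are:

  0-simplices (3): [1], [2], [3]
  1-simplices (3): [1,2], [1,3], [2,3]

Hence C_0 ≅ Z^3, C_1 ≅ Z^3.

The boundary map ∂_1: C_1 → C_0 sends each edge [p,q] (with p < q) to q − p.
The 3×3 boundary matrix has rank 2 and Smith normal form diag(1,1).

Reading off H_k = ker ∂_k / im ∂_{k+1}:

  H_0: rank C_0 − rank ∂_1 = 3 − 2 = 1, and the invariant factors of ∂_1 are all 1, so H_0 ≅ Z.
  H_1: rank ker ∂_1 − rank ∂_2 = (3 − 2) − 0 = 1, and there is no ∂_2, so H_1 ≅ Z.

As a check, the Euler characteristic is 3 − 3 = 0, which agrees with 1 − 1 = 0.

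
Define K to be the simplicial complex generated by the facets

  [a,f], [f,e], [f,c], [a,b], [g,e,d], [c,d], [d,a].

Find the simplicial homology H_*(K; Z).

H_0 ≅ Z,  H_1 ≅ Z^2,  H_2 = 0.

K has 7 vertices, 9 edges, 1 triangle.
rank ∂_0 = 0, rank ∂_1 = 6 ⇒ b_0 = 7 − 0 − 6 = 1; all invariant factors of ∂_1 are 1 so no torsion. So H_0 = Z.
rank ∂_1 = 6, rank ∂_2 = 1 ⇒ b_1 = 9 − 6 − 1 = 2; all invariant factors of ∂_2 are 1 so no torsion. So H_1 = Z^2.
rank ∂_2 = 1, rank ∂_3 = 0 ⇒ b_2 = 1 − 1 − 0 = 0. So H_2 = 0.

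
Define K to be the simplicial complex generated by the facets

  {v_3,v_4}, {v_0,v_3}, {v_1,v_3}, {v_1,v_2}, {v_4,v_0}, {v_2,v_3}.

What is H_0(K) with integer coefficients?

H_0 ≅ Z.

We work with the vertex ordering v_0 < v_1 < v_2 < v_3 < v_4. The simplices of K, each written with vertices in increasing order, are:

  0-simplices (5): [v_0], [v_1], [v_2], [v_3], [v_4]
  1-simplices (6): [v_0,v_3], [v_0,v_4], [v_1,v_2], [v_1,v_3], [v_2,v_3], [v_3,v_4]

giving chain groups C_0 ≅ Z^5, C_1 ≅ Z^6.

Boundary ∂_1: C_1 → C_0 maps an edge to its endpoints' difference, ∂[p,q] = q − p.
The 5×6 boundary matrix has rank 4 and Smith normal form diag(1,1,1,1).

Computing H_k = (kernel of ∂_k) / (image of ∂_{k+1}):

  H_0: rank C_0 − rank ∂_1 = 5 − 4 = 1, and the invariant factors of ∂_1 are all 1, so H_0 = Z.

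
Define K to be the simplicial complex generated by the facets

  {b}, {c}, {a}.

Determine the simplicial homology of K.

H_0 ≅ Z^3.

Order the vertices as a < b < c. Listing each simplex with vertices in this order, K has dimension 0 with simplices:

  0-simplices (3): a, b, c

Hence C_0 ≅ Z^3.

Computing H_k = (kernel of ∂_k) / (image of ∂_{k+1}):

  H_0: rank C_0 − rank ∂_1 = 3 − 0 = 3, and there is no ∂_1, so H_0 = Z^3.

(K is a triangulation of a set of 3 points.)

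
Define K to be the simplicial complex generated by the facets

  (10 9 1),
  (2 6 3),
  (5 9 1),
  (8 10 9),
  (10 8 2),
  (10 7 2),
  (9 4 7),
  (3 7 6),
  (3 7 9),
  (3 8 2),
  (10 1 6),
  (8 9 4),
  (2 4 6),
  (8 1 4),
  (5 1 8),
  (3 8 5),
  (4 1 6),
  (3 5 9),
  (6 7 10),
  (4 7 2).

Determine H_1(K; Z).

H_1 = Z ⊕ Z/2.

Order the vertices as 1 < 2 < 3 < 4 < 5 < 6 < 7 < 8 < 9 < 10. Listing each simplex with vertices in this order, K has dimension 2 with simplices:

  0-simplices (10): [1], [2], [3], [4], [5], [6], [7], [8], [9], [10]
  1-simplices (30): (30 of them)
  2-simplices (20): (20 of them)

giving chain groups C_0 ≅ Z^10, C_1 ≅ Z^30, C_2 ≅ Z^20.

∂_1: C_1 → C_0 sends each edge [p,q] (with p < q) to q − p. For instance
  ∂[3,9] = [9] − [3].
The resulting 10×30 matrix has rank 9, and its Smith normal form has invariant factors (1,1,1,1,1,1,1,1,1).

Boundary ∂_2: C_2 → C_1 acts by ∂[p,q,r] = [q,r] − [p,r] + [p,q]. For instance
  ∂[1,6,10] = [6,10] − [1,10] + [1,6],
  ∂[2,4,7] = [4,7] − [2,7] + [2,4].
The resulting 30×20 matrix has rank 20, and its Smith normal form has invariant factors (1,1,1,1,1,1,1,1,1,1,1,1,1,1,1,1,1,1,1,2).

Computing H_k = (kernel of ∂_k) / (image of ∂_{k+1}):

  H_1: rank ker ∂_1 − rank ∂_2 = (30 − 9) − 20 = 1, and ∂_2 has invariant factor 2 > 1, so H_1 = Z ⊕ Z/2.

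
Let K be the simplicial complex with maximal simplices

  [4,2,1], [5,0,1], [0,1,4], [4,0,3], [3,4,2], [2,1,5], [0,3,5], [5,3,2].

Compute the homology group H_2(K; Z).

Fix the vertex order 0 < 1 < 2 < 3 < 4 < 5 and write every simplex with vertices in increasing order. Then dim K = 2 and the simplices of K are:

  0-simplices (6): [0], [1], [2], [3], [4], [5]
  1-simplices (12): [0,1], [0,3], [0,4], [0,5], [1,2], [1,4], [1,5], [2,3], [2,4], [2,5], [3,4], [3,5]
  2-simplices (8): [0,1,4], [0,1,5], [0,3,4], [0,3,5], [1,2,4], [1,2,5], [2,3,4], [2,3,5]

Hence C_0 ≅ Z^6, C_1 ≅ Z^12, C_2 ≅ Z^8.

Boundary ∂_1: C_1 → C_0 sends each edge [p,q] (with p < q) to q − p. For instance
  ∂[1,2] = [2] − [1].
As a 6×12 matrix over Z this has rank 5, with invariant factors (1,1,1,1,1).

The boundary map ∂_2: C_2 → C_1 maps a triangle to the signed sum of its edges. For instance
  ∂[2,3,4] = [3,4] − [2,4] + [2,3],
  ∂[1,2,5] = [2,5] − [1,5] + [1,2].
As a 12×8 matrix over Z this has rank 7, with invariant factors (1,1,1,1,1,1,1).

Reading off H_k = ker ∂_k / im ∂_{k+1}:

  H_2: rank ker ∂_2 − rank ∂_3 = (8 − 7) − 0 = 1, and there is no ∂_3, so H_2 ≅ Z.

(K is a triangulation of the 2-sphere S^2.)

H_2 = Z.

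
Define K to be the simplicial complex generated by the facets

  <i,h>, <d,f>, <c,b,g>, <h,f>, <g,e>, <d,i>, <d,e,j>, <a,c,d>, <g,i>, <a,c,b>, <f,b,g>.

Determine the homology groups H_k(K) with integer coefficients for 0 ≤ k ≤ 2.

H_0 = Z,  H_1 = Z^4,  H_2 = 0.

Order the vertices as a < b < c < d < e < f < g < h < i < j. Listing each simplex with vertices in this order, K has dimension 2 with simplices:

  0-simplices (10): a, b, c, d, e, f, g, h, i, j
  1-simplices (18): ab, ac, ad, bc, bf, bg, cd, cg, de, df, di, dj, eg, ej, fg, fh, gi, hi
  2-simplices (5): abc, acd, bcg, bfg, dej

so the chain groups are C_0 ≅ Z^10, C_1 ≅ Z^18, C_2 ≅ Z^5.

Boundary ∂_1: C_1 → C_0 maps an edge to its endpoints' difference, ∂[p,q] = q − p.
The resulting 10×18 matrix has rank 9, and its Smith normal form has invariant factors (1,1,1,1,1,1,1,1,1).

Boundary ∂_2: C_2 → C_1 acts by ∂[p,q,r] = [q,r] − [p,r] + [p,q]. For instance
  ∂bcg = cg − bg + bc,
  ∂abc = bc − ac + ab.
This gives a 18×5 integer matrix of rank 5; reducing to Smith normal form yields diagonal entries (1,1,1,1,1).

From H_k ≅ ker(∂_k) / im(∂_{k+1}) we obtain:

  H_0: rank C_0 − rank ∂_1 = 10 − 9 = 1, and the invariant factors of ∂_1 are all 1, so H_0 = Z.
  H_1: rank ker ∂_1 − rank ∂_2 = (18 − 9) − 5 = 4, and the invariant factors of ∂_2 are all 1, so H_1 = Z^4.
  H_2: rank ker ∂_2 − rank ∂_3 = (5 − 5) − 0 = 0, and there is no ∂_3, so H_2 = 0.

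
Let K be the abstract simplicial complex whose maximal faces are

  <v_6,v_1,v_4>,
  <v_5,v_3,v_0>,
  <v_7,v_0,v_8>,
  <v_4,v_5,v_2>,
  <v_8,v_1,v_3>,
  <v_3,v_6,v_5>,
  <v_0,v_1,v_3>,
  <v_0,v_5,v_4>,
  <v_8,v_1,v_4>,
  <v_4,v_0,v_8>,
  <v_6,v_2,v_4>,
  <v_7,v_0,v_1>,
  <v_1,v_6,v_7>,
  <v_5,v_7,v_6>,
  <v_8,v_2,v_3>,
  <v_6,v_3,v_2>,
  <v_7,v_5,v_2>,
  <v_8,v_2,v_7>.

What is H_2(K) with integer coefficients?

K has 9 vertices, 27 edges, 18 triangles.
rank ∂_2 = 18, rank ∂_3 = 0 ⇒ b_2 = 18 − 18 − 0 = 0. So H_2 ≅ 0.

H_2 ≅ 0.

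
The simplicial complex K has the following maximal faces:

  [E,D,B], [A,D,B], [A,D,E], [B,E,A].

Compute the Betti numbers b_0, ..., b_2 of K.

b_0 = 1, b_1 = 0, b_2 = 1.

We work with the vertex ordering A < B < D < E. The simplices of K, each written with vertices in increasing order, are:

  0-simplices (4): A, B, D, E
  1-simplices (6): AB, AD, AE, BD, BE, DE
  2-simplices (4): ABD, ABE, ADE, BDE

so the chain groups are C_0 ≅ Z^4, C_1 ≅ Z^6, C_2 ≅ Z^4.

The boundary map ∂_1: C_1 → C_0 sends each edge [p,q] (with p < q) to q − p. For instance
  ∂BD = D − B.
The 4×6 boundary matrix has rank 3 and Smith normal form diag(1,1,1).

The boundary map ∂_2: C_2 → C_1 acts by ∂[p,q,r] = [q,r] − [p,r] + [p,q]. For instance
  ∂BDE = DE − BE + BD,
  ∂ADE = DE − AE + AD.
As a 6×4 matrix over Z this has rank 3, with invariant factors (1,1,1).

Now H_k = ker ∂_k / im ∂_{k+1}, so:

  H_0: rank C_0 − rank ∂_1 = 4 − 3 = 1, and the invariant factors of ∂_1 are all 1, so H_0 = Z.
  H_1: rank ker ∂_1 − rank ∂_2 = (6 − 3) − 3 = 0, and the invariant factors of ∂_2 are all 1, so H_1 = 0.
  H_2: rank ker ∂_2 − rank ∂_3 = (4 − 3) − 0 = 1, and there is no ∂_3, so H_2 = Z.

As a check, the Euler characteristic is 4 − 6 + 4 = 2, which agrees with 1 − 0 + 1 = 2.
(K is a triangulation of the 2-sphere S^2.)

Hence the Betti numbers are b_0 = 1, b_1 = 0, b_2 = 1.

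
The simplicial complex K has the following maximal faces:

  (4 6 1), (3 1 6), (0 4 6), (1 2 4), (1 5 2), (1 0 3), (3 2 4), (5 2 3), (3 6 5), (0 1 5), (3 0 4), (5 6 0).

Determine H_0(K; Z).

Take the total order 0 < 1 < 2 < 3 < 4 < 5 < 6 on the vertex set. Then K (dimension 2) consists of the simplices:

  0-simplices (7): [0], [1], [2], [3], [4], [5], [6]
  1-simplices (18): [0,1], [0,3], [0,4], [0,5], [0,6], [1,2], [1,3], [1,4], [1,5], [1,6], [2,3], [2,4], [2,5], [3,4], [3,5], [3,6], [4,6], [5,6]
  2-simplices (12): [0,1,3], [0,1,5], [0,3,4], [0,4,6], [0,5,6], [1,2,4], [1,2,5], [1,3,6], [1,4,6], [2,3,4], [2,3,5], [3,5,6]

giving chain groups C_0 ≅ Z^7, C_1 ≅ Z^18, C_2 ≅ Z^12.

∂_1: C_1 → C_0 sends each edge [p,q] (with p < q) to q − p.
This gives a 7×18 integer matrix of rank 6; reducing to Smith normal form yields diagonal entries (1,1,1,1,1,1).

Boundary ∂_2: C_2 → C_1 acts by ∂[p,q,r] = [q,r] − [p,r] + [p,q]. For instance
  ∂[0,1,5] = [1,5] − [0,5] + [0,1],
  ∂[0,1,3] = [1,3] − [0,3] + [0,1].
This gives a 18×12 integer matrix of rank 12; reducing to Smith normal form yields diagonal entries (1,1,1,1,1,1,1,1,1,1,1,2).

Computing H_k = (kernel of ∂_k) / (image of ∂_{k+1}):

  H_0: rank C_0 − rank ∂_1 = 7 − 6 = 1, and the invariant factors of ∂_1 are all 1, so H_0 = Z.

(K is a triangulation of the real projective plane RP^2.)

H_0 ≅ Z.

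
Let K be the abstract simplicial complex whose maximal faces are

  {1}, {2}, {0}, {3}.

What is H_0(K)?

Order the vertices as 0 < 1 < 2 < 3. Listing each simplex with vertices in this order, K has dimension 0 with simplices:

  0-simplices (4): [0], [1], [2], [3]

giving chain groups C_0 ≅ Z^4.

Reading off H_k = ker ∂_k / im ∂_{k+1}:

  H_0: rank C_0 − rank ∂_1 = 4 − 0 = 4, and there is no ∂_1, so H_0 ≅ Z^4.

(K is a triangulation of a set of 4 points.)

H_0 ≅ Z^4.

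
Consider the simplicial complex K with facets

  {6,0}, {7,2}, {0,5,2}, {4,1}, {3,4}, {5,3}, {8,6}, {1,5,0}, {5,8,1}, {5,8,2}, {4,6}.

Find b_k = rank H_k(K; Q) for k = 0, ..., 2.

b_0 = 1, b_1 = 3, b_2 = 0.

We work with the vertex ordering 0 < 1 < 2 < 3 < 4 < 5 < 6 < 7 < 8. The simplices of K, each written with vertices in increasing order, are:

  0-simplices (9): [0], [1], [2], [3], [4], [5], [6], [7], [8]
  1-simplices (15): [0,1], [0,2], [0,5], [0,6], [1,4], [1,5], [1,8], [2,5], [2,7], [2,8], [3,4], [3,5], [4,6], [5,8], [6,8]
  2-simplices (4): [0,1,5], [0,2,5], [1,5,8], [2,5,8]

so the chain groups are C_0 ≅ Z^9, C_1 ≅ Z^15, C_2 ≅ Z^4.

∂_1: C_1 → C_0 maps an edge to its endpoints' difference, ∂[p,q] = q − p.
The 9×15 boundary matrix has rank 8 and Smith normal form diag(1,1,1,1,1,1,1,1).

Boundary ∂_2: C_2 → C_1 sends each 2-simplex [p,q,r] to [q,r] − [p,r] + [p,q]. For instance
  ∂[2,5,8] = [5,8] − [2,8] + [2,5],
  ∂[0,2,5] = [2,5] − [0,5] + [0,2].
The resulting 15×4 matrix has rank 4, and its Smith normal form has invariant factors (1,1,1,1).

Now H_k = ker ∂_k / im ∂_{k+1}, so:

  H_0: rank C_0 − rank ∂_1 = 9 − 8 = 1, and the invariant factors of ∂_1 are all 1, so H_0 = Z.
  H_1: rank ker ∂_1 − rank ∂_2 = (15 − 8) − 4 = 3, and the invariant factors of ∂_2 are all 1, so H_1 = Z^3.
  H_2: rank ker ∂_2 − rank ∂_3 = (4 − 4) − 0 = 0, and there is no ∂_3, so H_2 = 0.

As a check, the Euler characteristic is 9 − 15 + 4 = -2, which agrees with 1 − 3 + 0 = -2.

Hence the Betti numbers are b_0 = 1, b_1 = 3, b_2 = 0.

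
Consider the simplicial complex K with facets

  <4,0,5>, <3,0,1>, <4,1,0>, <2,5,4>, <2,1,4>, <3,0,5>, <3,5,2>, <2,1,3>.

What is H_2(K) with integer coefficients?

H_2 = Z.

Take the total order 0 < 1 < 2 < 3 < 4 < 5 on the vertex set. Then K (dimension 2) consists of the simplices:

  0-simplices (6): [0], [1], [2], [3], [4], [5]
  1-simplices (12): [0,1], [0,3], [0,4], [0,5], [1,2], [1,3], [1,4], [2,3], [2,4], [2,5], [3,5], [4,5]
  2-simplices (8): [0,1,3], [0,1,4], [0,3,5], [0,4,5], [1,2,3], [1,2,4], [2,3,5], [2,4,5]

giving chain groups C_0 ≅ Z^6, C_1 ≅ Z^12, C_2 ≅ Z^8.

∂_1: C_1 → C_0 sends each edge [p,q] (with p < q) to q − p. For instance
  ∂[0,5] = [5] − [0].
The resulting 6×12 matrix has rank 5, and its Smith normal form has invariant factors (1,1,1,1,1).

The boundary map ∂_2: C_2 → C_1 sends each 2-simplex [p,q,r] to [q,r] − [p,r] + [p,q]. For instance
  ∂[2,3,5] = [3,5] − [2,5] + [2,3],
  ∂[1,2,4] = [2,4] − [1,4] + [1,2].
This gives a 12×8 integer matrix of rank 7; reducing to Smith normal form yields diagonal entries (1,1,1,1,1,1,1).

From H_k ≅ ker(∂_k) / im(∂_{k+1}) we obtain:

  H_2: rank ker ∂_2 − rank ∂_3 = (8 − 7) − 0 = 1, and there is no ∂_3, so H_2 ≅ Z.

(K is a triangulation of the 2-sphere S^2.)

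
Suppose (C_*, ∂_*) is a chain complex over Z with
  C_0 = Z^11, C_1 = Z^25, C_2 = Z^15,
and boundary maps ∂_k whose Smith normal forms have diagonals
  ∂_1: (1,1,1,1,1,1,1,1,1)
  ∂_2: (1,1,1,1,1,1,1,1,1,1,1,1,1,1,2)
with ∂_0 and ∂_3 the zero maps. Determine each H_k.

H_0 = Z^2,  H_1 = Z ⊕ Z/2Z,  H_2 = 0.

H_0: b_0 = 11 − 0 − 9 = 2; torsion from ∂_1 factors > 1: none. So H_0 = Z^2.
H_1: b_1 = 25 − 9 − 15 = 1; torsion from ∂_2 factors > 1: [2]. So H_1 = Z ⊕ Z/2Z.
H_2: b_2 = 15 − 15 − 0 = 0; torsion from ∂_3 factors > 1: none. So H_2 = 0.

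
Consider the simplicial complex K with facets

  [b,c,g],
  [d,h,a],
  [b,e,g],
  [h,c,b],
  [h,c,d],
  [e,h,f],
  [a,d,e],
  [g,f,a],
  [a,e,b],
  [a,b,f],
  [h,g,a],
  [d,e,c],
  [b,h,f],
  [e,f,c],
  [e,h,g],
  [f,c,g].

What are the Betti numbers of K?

Order the vertices as a < b < c < d < e < f < g < h. Listing each simplex with vertices in this order, K has dimension 2 with simplices:

  0-simplices (8): a, b, c, d, e, f, g, h
  1-simplices (24): ab, ad, ae, af, ag, ah, bc, be, bf, bg, bh, cd, ce, cf, cg, ch, de, dh, ef, eg, eh, fg, fh, gh
  2-simplices (16): abe, abf, ade, adh, afg, agh, bcg, bch, beg, bfh, cde, cdh, cef, cfg, efh, egh

so the chain groups are C_0 ≅ Z^8, C_1 ≅ Z^24, C_2 ≅ Z^16.

The boundary map ∂_1: C_1 → C_0 sends each edge [p,q] (with p < q) to q − p.
As a 8×24 matrix over Z this has rank 7, with invariant factors (1,1,1,1,1,1,1).

The boundary map ∂_2: C_2 → C_1 acts by ∂[p,q,r] = [q,r] − [p,r] + [p,q]. For instance
  ∂adh = dh − ah + ad,
  ∂bch = ch − bh + bc.
This gives a 24×16 integer matrix of rank 15; reducing to Smith normal form yields diagonal entries (1,1,1,1,1,1,1,1,1,1,1,1,1,1,1).

From H_k ≅ ker(∂_k) / im(∂_{k+1}) we obtain:

  H_0: rank C_0 − rank ∂_1 = 8 − 7 = 1, and the invariant factors of ∂_1 are all 1, so H_0 ≅ Z.
  H_1: rank ker ∂_1 − rank ∂_2 = (24 − 7) − 15 = 2, and the invariant factors of ∂_2 are all 1, so H_1 ≅ Z^2.
  H_2: rank ker ∂_2 − rank ∂_3 = (16 − 15) − 0 = 1, and there is no ∂_3, so H_2 ≅ Z.

Hence the Betti numbers are b_0 = 1, b_1 = 2, b_2 = 1.

b_0 = 1, b_1 = 2, b_2 = 1.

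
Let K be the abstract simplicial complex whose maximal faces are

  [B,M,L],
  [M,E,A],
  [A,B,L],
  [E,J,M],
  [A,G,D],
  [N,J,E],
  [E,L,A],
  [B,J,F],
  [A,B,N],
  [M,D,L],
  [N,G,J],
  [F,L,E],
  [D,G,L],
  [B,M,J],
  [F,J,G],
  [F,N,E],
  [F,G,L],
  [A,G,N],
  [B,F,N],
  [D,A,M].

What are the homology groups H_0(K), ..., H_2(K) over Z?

H_0 = Z,  H_1 = Z ⊕ Z/2Z,  H_2 = 0.

Take the total order A < B < D < E < F < G < J < L < M < N on the vertex set. Then K (dimension 2) consists of the simplices:

  0-simplices (10): A, B, D, E, F, G, J, L, M, N
  1-simplices (30): AB, AD, AE, AG, AL, AM, AN, BF, BJ, BL, BM, BN, DG, DL, DM, EF, EJ, EL, EM, EN, FG, FJ, FL, FN, GJ, GL, GN, JM, JN, LM
  2-simplices (20): ABL, ABN, ADG, ADM, AEL, AEM, AGN, BFJ, BFN, BJM, BLM, DGL, DLM, EFL, EFN, EJM, EJN, FGJ, FGL, GJN

giving chain groups C_0 ≅ Z^10, C_1 ≅ Z^30, C_2 ≅ Z^20.

The boundary map ∂_1: C_1 → C_0 maps an edge to its endpoints' difference, ∂[p,q] = q − p. For instance
  ∂LM = M − L.
This gives a 10×30 integer matrix of rank 9; reducing to Smith normal form yields diagonal entries (1,1,1,1,1,1,1,1,1).

∂_2: C_2 → C_1 acts by ∂[p,q,r] = [q,r] − [p,r] + [p,q]. For instance
  ∂ADG = DG − AG + AD,
  ∂FGL = GL − FL + FG.
The 30×20 boundary matrix has rank 20 and Smith normal form diag(1,1,1,1,1,1,1,1,1,1,1,1,1,1,1,1,1,1,1,2).

Now H_k = ker ∂_k / im ∂_{k+1}, so:

  H_0: rank C_0 − rank ∂_1 = 10 − 9 = 1, and the invariant factors of ∂_1 are all 1, so H_0 = Z.
  H_1: rank ker ∂_1 − rank ∂_2 = (30 − 9) − 20 = 1, and ∂_2 has invariant factor 2 > 1, so H_1 = Z ⊕ Z/2Z.
  H_2: rank ker ∂_2 − rank ∂_3 = (20 − 20) − 0 = 0, and there is no ∂_3, so H_2 = 0.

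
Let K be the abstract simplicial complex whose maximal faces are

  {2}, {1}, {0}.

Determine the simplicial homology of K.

H_0 ≅ Z^3.

Order the vertices as 0 < 1 < 2. Listing each simplex with vertices in this order, K has dimension 0 with simplices:

  0-simplices (3): [0], [1], [2]

so the chain groups are C_0 ≅ Z^3.

Computing H_k = (kernel of ∂_k) / (image of ∂_{k+1}):

  H_0: rank C_0 − rank ∂_1 = 3 − 0 = 3, and there is no ∂_1, so H_0 = Z^3.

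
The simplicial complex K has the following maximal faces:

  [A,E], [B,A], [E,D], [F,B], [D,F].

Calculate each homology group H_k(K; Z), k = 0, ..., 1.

Fix the vertex order A < B < D < E < F and write every simplex with vertices in increasing order. Then dim K = 1 and the simplices of K are:

  0-simplices (5): A, B, D, E, F
  1-simplices (5): AB, AE, BF, DE, DF

giving chain groups C_0 ≅ Z^5, C_1 ≅ Z^5.

Boundary ∂_1: C_1 → C_0 sends each edge [p,q] (with p < q) to q − p.
As a 5×5 matrix over Z this has rank 4, with invariant factors (1,1,1,1).

From H_k ≅ ker(∂_k) / im(∂_{k+1}) we obtain:

  H_0: rank C_0 − rank ∂_1 = 5 − 4 = 1, and the invariant factors of ∂_1 are all 1, so H_0 = Z.
  H_1: rank ker ∂_1 − rank ∂_2 = (5 − 4) − 0 = 1, and there is no ∂_2, so H_1 = Z.

As a check, the Euler characteristic is 5 − 5 = 0, which agrees with 1 − 1 = 0.

H_0 = Z,  H_1 = Z.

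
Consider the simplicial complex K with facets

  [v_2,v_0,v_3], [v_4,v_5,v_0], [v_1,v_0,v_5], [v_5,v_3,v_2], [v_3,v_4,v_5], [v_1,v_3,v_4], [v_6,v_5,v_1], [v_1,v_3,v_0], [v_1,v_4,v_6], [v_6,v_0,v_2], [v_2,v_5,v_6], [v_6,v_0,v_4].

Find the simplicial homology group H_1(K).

H_1 = Z/2.

We work with the vertex ordering v_0 < v_1 < v_2 < v_3 < v_4 < v_5 < v_6. The simplices of K, each written with vertices in increasing order, are:

  0-simplices (7): [v_0], [v_1], [v_2], [v_3], [v_4], [v_5], [v_6]
  1-simplices (18): (18 of them)
  2-simplices (12): (12 of them)

Hence C_0 ≅ Z^7, C_1 ≅ Z^18, C_2 ≅ Z^12.

Boundary ∂_1: C_1 → C_0 is given by ∂[p,q] = [q] − [p]. For instance
  ∂[v_1,v_5] = [v_5] − [v_1].
As a 7×18 matrix over Z this has rank 6, with invariant factors (1,1,1,1,1,1).

∂_2: C_2 → C_1 maps a triangle to the signed sum of its edges. For instance
  ∂[v_1,v_4,v_6] = [v_4,v_6] − [v_1,v_6] + [v_1,v_4],
  ∂[v_2,v_5,v_6] = [v_5,v_6] − [v_2,v_6] + [v_2,v_5].
This gives a 18×12 integer matrix of rank 12; reducing to Smith normal form yields diagonal entries (1,1,1,1,1,1,1,1,1,1,1,2).

Computing H_k = (kernel of ∂_k) / (image of ∂_{k+1}):

  H_1: rank ker ∂_1 − rank ∂_2 = (18 − 6) − 12 = 0, and ∂_2 has invariant factor 2 > 1, so H_1 ≅ Z/2.

(K is a triangulation of the real projective plane RP^2.)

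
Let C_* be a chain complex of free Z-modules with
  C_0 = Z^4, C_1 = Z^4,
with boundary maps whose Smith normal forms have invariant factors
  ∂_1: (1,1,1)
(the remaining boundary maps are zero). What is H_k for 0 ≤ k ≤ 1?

H_0: b_0 = 4 − 0 − 3 = 1; torsion from ∂_1 factors > 1: none. So H_0 ≅ Z.
H_1: b_1 = 4 − 3 − 0 = 1; torsion from ∂_2 factors > 1: none. So H_1 ≅ Z.

H_0 ≅ Z,  H_1 ≅ Z.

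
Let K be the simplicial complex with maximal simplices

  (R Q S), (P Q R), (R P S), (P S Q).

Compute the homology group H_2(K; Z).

K has 4 vertices, 6 edges, 4 triangles.
rank ∂_2 = 3, rank ∂_3 = 0 ⇒ b_2 = 4 − 3 − 0 = 1. So H_2 ≅ Z.

H_2 = Z.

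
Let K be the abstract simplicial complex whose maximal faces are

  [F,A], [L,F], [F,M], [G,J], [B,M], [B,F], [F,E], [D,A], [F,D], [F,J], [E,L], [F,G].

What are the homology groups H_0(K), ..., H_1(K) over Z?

H_0 ≅ Z,  H_1 ≅ Z^4.

Order the vertices as A < B < D < E < F < G < J < L < M. Listing each simplex with vertices in this order, K has dimension 1 with simplices:

  0-simplices (9): A, B, D, E, F, G, J, L, M
  1-simplices (12): AD, AF, BF, BM, DF, EF, EL, FG, FJ, FL, FM, GJ

giving chain groups C_0 ≅ Z^9, C_1 ≅ Z^12.

∂_1: C_1 → C_0 sends each edge [p,q] (with p < q) to q − p.
The resulting 9×12 matrix has rank 8, and its Smith normal form has invariant factors (1,1,1,1,1,1,1,1).

Reading off H_k = ker ∂_k / im ∂_{k+1}:

  H_0: rank C_0 − rank ∂_1 = 9 − 8 = 1, and the invariant factors of ∂_1 are all 1, so H_0 = Z.
  H_1: rank ker ∂_1 − rank ∂_2 = (12 − 8) − 0 = 4, and there is no ∂_2, so H_1 = Z^4.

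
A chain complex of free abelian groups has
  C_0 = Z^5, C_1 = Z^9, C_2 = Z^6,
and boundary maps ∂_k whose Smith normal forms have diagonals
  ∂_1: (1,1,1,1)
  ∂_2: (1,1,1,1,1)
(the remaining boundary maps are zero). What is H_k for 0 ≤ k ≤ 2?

H_0: b_0 = 5 − 0 − 4 = 1; torsion from ∂_1 factors > 1: none. So H_0 = Z.
H_1: b_1 = 9 − 4 − 5 = 0; torsion from ∂_2 factors > 1: none. So H_1 = 0.
H_2: b_2 = 6 − 5 − 0 = 1; torsion from ∂_3 factors > 1: none. So H_2 = Z.

H_0 = Z,  H_1 = 0,  H_2 = Z.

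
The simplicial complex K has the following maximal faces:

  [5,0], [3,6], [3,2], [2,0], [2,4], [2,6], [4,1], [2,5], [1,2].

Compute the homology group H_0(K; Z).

H_0 ≅ Z.

Order the vertices as 0 < 1 < 2 < 3 < 4 < 5 < 6. Listing each simplex with vertices in this order, K has dimension 1 with simplices:

  0-simplices (7): [0], [1], [2], [3], [4], [5], [6]
  1-simplices (9): [0,2], [0,5], [1,2], [1,4], [2,3], [2,4], [2,5], [2,6], [3,6]

Hence C_0 ≅ Z^7, C_1 ≅ Z^9.

∂_1: C_1 → C_0 is given by ∂[p,q] = [q] − [p]. For instance
  ∂[1,4] = [4] − [1].
The 7×9 boundary matrix has rank 6 and Smith normal form diag(1,1,1,1,1,1).

From H_k ≅ ker(∂_k) / im(∂_{k+1}) we obtain:

  H_0: rank C_0 − rank ∂_1 = 7 − 6 = 1, and the invariant factors of ∂_1 are all 1, so H_0 ≅ Z.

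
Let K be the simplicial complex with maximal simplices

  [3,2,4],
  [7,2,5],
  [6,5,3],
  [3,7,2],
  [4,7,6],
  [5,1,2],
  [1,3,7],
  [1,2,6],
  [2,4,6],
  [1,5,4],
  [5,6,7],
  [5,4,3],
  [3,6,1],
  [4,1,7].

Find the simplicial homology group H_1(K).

K has 7 vertices, 21 edges, 14 triangles.
rank ∂_1 = 6, rank ∂_2 = 13 ⇒ b_1 = 21 − 6 − 13 = 2; all invariant factors of ∂_2 are 1 so no torsion. So H_1 = Z^2.

H_1 = Z^2.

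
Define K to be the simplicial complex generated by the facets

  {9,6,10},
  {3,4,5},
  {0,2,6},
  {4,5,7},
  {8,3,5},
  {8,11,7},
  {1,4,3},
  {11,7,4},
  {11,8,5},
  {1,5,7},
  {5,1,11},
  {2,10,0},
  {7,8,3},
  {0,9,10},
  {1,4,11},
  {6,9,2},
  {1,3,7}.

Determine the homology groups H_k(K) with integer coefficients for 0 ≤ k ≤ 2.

We work with the vertex ordering 0 < 1 < 2 < 3 < 4 < 5 < 6 < 7 < 8 < 9 < 10 < 11. The simplices of K, each written with vertices in increasing order, are:

  0-simplices (12): [0], [1], [2], [3], [4], [5], [6], [7], [8], [9], [10], [11]
  1-simplices (28): (28 of them)
  2-simplices (17): [0,2,6], [0,2,10], [0,9,10], [1,3,4], [1,3,7], [1,4,11], [1,5,7], [1,5,11], [2,6,9], [3,4,5], [3,5,8], [3,7,8], [4,5,7], [4,7,11], [5,8,11], [6,9,10], [7,8,11]

Hence C_0 ≅ Z^12, C_1 ≅ Z^28, C_2 ≅ Z^17.

Boundary ∂_1: C_1 → C_0 maps an edge to its endpoints' difference, ∂[p,q] = q − p. For instance
  ∂[2,10] = [10] − [2].
This gives a 12×28 integer matrix of rank 10; reducing to Smith normal form yields diagonal entries (1,1,1,1,1,1,1,1,1,1).

∂_2: C_2 → C_1 sends each 2-simplex [p,q,r] to [q,r] − [p,r] + [p,q]. For instance
  ∂[1,3,7] = [3,7] − [1,7] + [1,3],
  ∂[3,5,8] = [5,8] − [3,8] + [3,5].
As a 28×17 matrix over Z this has rank 17, with invariant factors (1,1,1,1,1,1,1,1,1,1,1,1,1,1,1,1,2).

Reading off H_k = ker ∂_k / im ∂_{k+1}:

  H_0: rank C_0 − rank ∂_1 = 12 − 10 = 2, and the invariant factors of ∂_1 are all 1, so H_0 = Z^2.
  H_1: rank ker ∂_1 − rank ∂_2 = (28 − 10) − 17 = 1, and ∂_2 has invariant factor 2 > 1, so H_1 = Z ⊕ Z_2.
  H_2: rank ker ∂_2 − rank ∂_3 = (17 − 17) − 0 = 0, and there is no ∂_3, so H_2 = 0.

(K is a triangulation of the disjoint union of the Möbius band and the real projective plane RP^2.)

H_0 ≅ Z^2,  H_1 ≅ Z ⊕ Z_2,  H_2 = 0.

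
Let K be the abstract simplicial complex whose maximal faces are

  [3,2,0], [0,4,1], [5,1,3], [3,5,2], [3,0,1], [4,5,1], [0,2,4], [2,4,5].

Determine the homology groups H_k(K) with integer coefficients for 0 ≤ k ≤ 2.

Fix the vertex order 0 < 1 < 2 < 3 < 4 < 5 and write every simplex with vertices in increasing order. Then dim K = 2 and the simplices of K are:

  0-simplices (6): [0], [1], [2], [3], [4], [5]
  1-simplices (12): [0,1], [0,2], [0,3], [0,4], [1,3], [1,4], [1,5], [2,3], [2,4], [2,5], [3,5], [4,5]
  2-simplices (8): [0,1,3], [0,1,4], [0,2,3], [0,2,4], [1,3,5], [1,4,5], [2,3,5], [2,4,5]

giving chain groups C_0 ≅ Z^6, C_1 ≅ Z^12, C_2 ≅ Z^8.

The boundary map ∂_1: C_1 → C_0 sends each edge [p,q] (with p < q) to q − p. For instance
  ∂[0,2] = [2] − [0].
This gives a 6×12 integer matrix of rank 5; reducing to Smith normal form yields diagonal entries (1,1,1,1,1).

∂_2: C_2 → C_1 acts by ∂[p,q,r] = [q,r] − [p,r] + [p,q]. For instance
  ∂[0,2,3] = [2,3] − [0,3] + [0,2],
  ∂[2,4,5] = [4,5] − [2,5] + [2,4].
This gives a 12×8 integer matrix of rank 7; reducing to Smith normal form yields diagonal entries (1,1,1,1,1,1,1).

Computing H_k = (kernel of ∂_k) / (image of ∂_{k+1}):

  H_0: rank C_0 − rank ∂_1 = 6 − 5 = 1, and the invariant factors of ∂_1 are all 1, so H_0 ≅ Z.
  H_1: rank ker ∂_1 − rank ∂_2 = (12 − 5) − 7 = 0, and the invariant factors of ∂_2 are all 1, so H_1 ≅ 0.
  H_2: rank ker ∂_2 − rank ∂_3 = (8 − 7) − 0 = 1, and there is no ∂_3, so H_2 ≅ Z.

As a check, the Euler characteristic is 6 − 12 + 8 = 2, which agrees with 1 − 0 + 1 = 2.

H_0 ≅ Z,  H_1 = 0,  H_2 ≅ Z.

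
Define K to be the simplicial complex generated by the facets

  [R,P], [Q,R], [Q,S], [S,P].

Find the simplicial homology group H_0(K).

H_0 = Z.

K has 4 vertices, 4 edges.
rank ∂_0 = 0, rank ∂_1 = 3 ⇒ b_0 = 4 − 0 − 3 = 1; all invariant factors of ∂_1 are 1 so no torsion. So H_0 ≅ Z.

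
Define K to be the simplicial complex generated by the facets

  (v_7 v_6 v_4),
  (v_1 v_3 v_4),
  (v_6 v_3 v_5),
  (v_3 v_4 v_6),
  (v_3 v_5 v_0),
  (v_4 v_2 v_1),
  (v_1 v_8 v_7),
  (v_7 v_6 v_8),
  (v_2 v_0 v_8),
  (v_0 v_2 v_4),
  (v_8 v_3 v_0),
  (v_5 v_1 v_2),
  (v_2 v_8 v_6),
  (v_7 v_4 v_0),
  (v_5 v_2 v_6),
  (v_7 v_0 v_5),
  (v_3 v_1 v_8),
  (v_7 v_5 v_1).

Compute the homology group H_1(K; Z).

H_1 ≅ Z^2.

Order the vertices as v_0 < v_1 < v_2 < v_3 < v_4 < v_5 < v_6 < v_7 < v_8. Listing each simplex with vertices in this order, K has dimension 2 with simplices:

  0-simplices (9): [v_0], [v_1], [v_2], [v_3], [v_4], [v_5], [v_6], [v_7], [v_8]
  1-simplices (27): (27 of them)
  2-simplices (18): (18 of them)

giving chain groups C_0 ≅ Z^9, C_1 ≅ Z^27, C_2 ≅ Z^18.

∂_1: C_1 → C_0 sends each edge [p,q] (with p < q) to q − p.
The resulting 9×27 matrix has rank 8, and its Smith normal form has invariant factors (1,1,1,1,1,1,1,1).

∂_2: C_2 → C_1 sends each 2-simplex [p,q,r] to [q,r] − [p,r] + [p,q]. For instance
  ∂[v_2,v_5,v_6] = [v_5,v_6] − [v_2,v_6] + [v_2,v_5],
  ∂[v_1,v_3,v_4] = [v_3,v_4] − [v_1,v_4] + [v_1,v_3].
The 27×18 boundary matrix has rank 17 and Smith normal form diag(1,1,1,1,1,1,1,1,1,1,1,1,1,1,1,1,1).

Now H_k = ker ∂_k / im ∂_{k+1}, so:

  H_1: rank ker ∂_1 − rank ∂_2 = (27 − 8) − 17 = 2, and the invariant factors of ∂_2 are all 1, so H_1 = Z^2.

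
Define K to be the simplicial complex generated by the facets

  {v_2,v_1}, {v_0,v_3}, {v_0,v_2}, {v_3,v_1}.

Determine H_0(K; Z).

H_0 ≅ Z.

Fix the vertex order v_0 < v_1 < v_2 < v_3 and write every simplex with vertices in increasing order. Then dim K = 1 and the simplices of K are:

  0-simplices (4): [v_0], [v_1], [v_2], [v_3]
  1-simplices (4): [v_0,v_2], [v_0,v_3], [v_1,v_2], [v_1,v_3]

giving chain groups C_0 ≅ Z^4, C_1 ≅ Z^4.

∂_1: C_1 → C_0 maps an edge to its endpoints' difference, ∂[p,q] = q − p. For instance
  ∂[v_0,v_3] = [v_3] − [v_0].
The 4×4 boundary matrix has rank 3 and Smith normal form diag(1,1,1).

Reading off H_k = ker ∂_k / im ∂_{k+1}:

  H_0: rank C_0 − rank ∂_1 = 4 − 3 = 1, and the invariant factors of ∂_1 are all 1, so H_0 ≅ Z.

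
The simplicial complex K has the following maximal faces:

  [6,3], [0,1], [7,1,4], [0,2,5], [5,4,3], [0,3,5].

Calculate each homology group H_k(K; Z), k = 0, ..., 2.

K has 8 vertices, 12 edges, 4 triangles.
rank ∂_0 = 0, rank ∂_1 = 7 ⇒ b_0 = 8 − 0 − 7 = 1; all invariant factors of ∂_1 are 1 so no torsion. So H_0 = Z.
rank ∂_1 = 7, rank ∂_2 = 4 ⇒ b_1 = 12 − 7 − 4 = 1; all invariant factors of ∂_2 are 1 so no torsion. So H_1 = Z.
rank ∂_2 = 4, rank ∂_3 = 0 ⇒ b_2 = 4 − 4 − 0 = 0. So H_2 = 0.

H_0 ≅ Z,  H_1 ≅ Z,  H_2 = 0.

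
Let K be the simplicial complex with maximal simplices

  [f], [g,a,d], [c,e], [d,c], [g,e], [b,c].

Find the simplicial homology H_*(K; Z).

K has 7 vertices, 7 edges, 1 triangle.
rank ∂_0 = 0, rank ∂_1 = 5 ⇒ b_0 = 7 − 0 − 5 = 2; all invariant factors of ∂_1 are 1 so no torsion. So H_0 = Z^2.
rank ∂_1 = 5, rank ∂_2 = 1 ⇒ b_1 = 7 − 5 − 1 = 1; all invariant factors of ∂_2 are 1 so no torsion. So H_1 = Z.
rank ∂_2 = 1, rank ∂_3 = 0 ⇒ b_2 = 1 − 1 − 0 = 0. So H_2 = 0.

H_0 ≅ Z^2,  H_1 ≅ Z,  H_2 = 0.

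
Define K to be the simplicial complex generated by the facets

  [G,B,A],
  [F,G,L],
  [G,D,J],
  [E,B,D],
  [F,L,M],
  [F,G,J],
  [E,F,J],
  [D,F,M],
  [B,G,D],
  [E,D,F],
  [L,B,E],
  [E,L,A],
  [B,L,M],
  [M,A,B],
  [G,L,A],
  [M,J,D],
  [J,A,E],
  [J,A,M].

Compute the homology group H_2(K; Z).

We work with the vertex ordering A < B < D < E < F < G < J < L < M. The simplices of K, each written with vertices in increasing order, are:

  0-simplices (9): A, B, D, E, F, G, J, L, M
  1-simplices (27): AB, AE, AG, AJ, AL, AM, BD, BE, BG, BL, BM, DE, DF, DG, DJ, DM, EF, EJ, EL, FG, FJ, FL, FM, GJ, GL, JM, LM
  2-simplices (18): ABG, ABM, AEJ, AEL, AGL, AJM, BDE, BDG, BEL, BLM, DEF, DFM, DGJ, DJM, EFJ, FGJ, FGL, FLM

Hence C_0 ≅ Z^9, C_1 ≅ Z^27, C_2 ≅ Z^18.

∂_1: C_1 → C_0 sends each edge [p,q] (with p < q) to q − p. For instance
  ∂GL = L − G.
As a 9×27 matrix over Z this has rank 8, with invariant factors (1,1,1,1,1,1,1,1).

The boundary map ∂_2: C_2 → C_1 maps a triangle to the signed sum of its edges. For instance
  ∂DGJ = GJ − DJ + DG,
  ∂DFM = FM − DM + DF.
This gives a 27×18 integer matrix of rank 18; reducing to Smith normal form yields diagonal entries (1,1,1,1,1,1,1,1,1,1,1,1,1,1,1,1,1,2).

From H_k ≅ ker(∂_k) / im(∂_{k+1}) we obtain:

  H_2: rank ker ∂_2 − rank ∂_3 = (18 − 18) − 0 = 0, and there is no ∂_3, so H_2 ≅ 0.

(K is a triangulation of the Klein bottle.)

H_2 = 0.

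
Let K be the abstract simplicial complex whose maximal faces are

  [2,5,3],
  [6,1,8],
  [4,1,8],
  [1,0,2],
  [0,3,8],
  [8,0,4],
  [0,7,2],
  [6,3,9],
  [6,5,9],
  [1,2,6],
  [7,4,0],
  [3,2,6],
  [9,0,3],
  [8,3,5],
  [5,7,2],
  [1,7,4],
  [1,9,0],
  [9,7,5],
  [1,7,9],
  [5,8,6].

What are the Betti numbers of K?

We work with the vertex ordering 0 < 1 < 2 < 3 < 4 < 5 < 6 < 7 < 8 < 9. The simplices of K, each written with vertices in increasing order, are:

  0-simplices (10): [0], [1], [2], [3], [4], [5], [6], [7], [8], [9]
  1-simplices (30): (30 of them)
  2-simplices (20): (20 of them)

Hence C_0 ≅ Z^10, C_1 ≅ Z^30, C_2 ≅ Z^20.

∂_1: C_1 → C_0 sends each edge [p,q] (with p < q) to q − p. For instance
  ∂[4,7] = [7] − [4].
The 10×30 boundary matrix has rank 9 and Smith normal form diag(1,1,1,1,1,1,1,1,1).

The boundary map ∂_2: C_2 → C_1 sends each 2-simplex [p,q,r] to [q,r] − [p,r] + [p,q]. For instance
  ∂[2,5,7] = [5,7] − [2,7] + [2,5],
  ∂[2,3,5] = [3,5] − [2,5] + [2,3].
This gives a 30×20 integer matrix of rank 20; reducing to Smith normal form yields diagonal entries (1,1,1,1,1,1,1,1,1,1,1,1,1,1,1,1,1,1,1,2).

Reading off H_k = ker ∂_k / im ∂_{k+1}:

  H_0: rank C_0 − rank ∂_1 = 10 − 9 = 1, and the invariant factors of ∂_1 are all 1, so H_0 ≅ Z.
  H_1: rank ker ∂_1 − rank ∂_2 = (30 − 9) − 20 = 1, and ∂_2 has invariant factor 2 > 1, so H_1 ≅ Z ⊕ Z/2Z.
  H_2: rank ker ∂_2 − rank ∂_3 = (20 − 20) − 0 = 0, and there is no ∂_3, so H_2 ≅ 0.

Hence the Betti numbers are b_0 = 1, b_1 = 1, b_2 = 0.

b_0 = 1, b_1 = 1, b_2 = 0.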